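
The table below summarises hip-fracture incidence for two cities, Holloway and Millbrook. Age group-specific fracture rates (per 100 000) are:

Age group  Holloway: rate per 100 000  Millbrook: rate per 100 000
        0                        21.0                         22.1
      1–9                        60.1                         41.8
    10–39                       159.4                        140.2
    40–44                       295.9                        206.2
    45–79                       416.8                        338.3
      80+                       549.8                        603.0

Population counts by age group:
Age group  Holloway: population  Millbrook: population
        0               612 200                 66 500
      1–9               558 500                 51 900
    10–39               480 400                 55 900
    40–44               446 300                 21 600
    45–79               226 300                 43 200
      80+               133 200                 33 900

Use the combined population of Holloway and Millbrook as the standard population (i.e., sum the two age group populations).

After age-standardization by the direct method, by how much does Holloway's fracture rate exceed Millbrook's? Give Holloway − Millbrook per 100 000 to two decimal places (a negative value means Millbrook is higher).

Combined standard total = 2 729 900; weights = 0.2486, 0.2236, 0.1965, 0.1714, 0.0987, 0.0612.
Holloway: 0.2486×21.0 + 0.2236×60.1 + 0.1965×159.4 + 0.1714×295.9 + 0.0987×416.8 + 0.0612×549.8 = 175.4917 per 100 000.
Millbrook: 0.2486×22.1 + 0.2236×41.8 + 0.1965×140.2 + 0.1714×206.2 + 0.0987×338.3 + 0.0612×603.0 = 148.0338 per 100 000.
Difference = 175.4917 − 148.0338 = 27.4579.

27.46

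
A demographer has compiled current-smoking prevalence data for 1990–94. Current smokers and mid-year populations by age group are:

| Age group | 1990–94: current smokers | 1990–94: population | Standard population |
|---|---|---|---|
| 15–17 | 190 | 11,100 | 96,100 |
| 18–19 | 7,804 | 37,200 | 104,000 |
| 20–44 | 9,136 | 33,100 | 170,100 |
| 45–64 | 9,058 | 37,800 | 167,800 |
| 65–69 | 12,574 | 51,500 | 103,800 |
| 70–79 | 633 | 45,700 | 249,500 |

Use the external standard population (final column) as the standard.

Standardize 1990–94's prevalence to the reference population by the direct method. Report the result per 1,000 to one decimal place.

156.4

Age-specific rates per 1,000 for 1990–94: 17.117, 209.785, 276.012, 239.630, 244.155, 13.851.
Standard total = 891,300; weights = 0.1078, 0.1167, 0.1908, 0.1883, 0.1165, 0.2799.
Standardized rate: 0.1078×17.117 + 0.1167×209.785 + 0.1908×276.012 + 0.1883×239.630 + 0.1165×244.155 + 0.2799×13.851 = 156.4247 per 1,000.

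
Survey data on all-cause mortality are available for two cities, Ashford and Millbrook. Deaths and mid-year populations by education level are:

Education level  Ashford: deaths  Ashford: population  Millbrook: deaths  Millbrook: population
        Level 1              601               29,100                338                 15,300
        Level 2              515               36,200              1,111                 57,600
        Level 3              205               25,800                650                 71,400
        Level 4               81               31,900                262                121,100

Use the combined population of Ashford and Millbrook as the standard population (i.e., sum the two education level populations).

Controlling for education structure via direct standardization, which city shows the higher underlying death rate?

Millbrook

Education-specific rates per 1,000 for Ashford: 20.653, 14.227, 7.946, 2.539.
For Millbrook: 22.092, 19.288, 9.104, 2.164.
Combined standard total = 388,400; weights = 0.1143, 0.2415, 0.2503, 0.3939.
Ashford: 0.1143×20.653 + 0.2415×14.227 + 0.2503×7.946 + 0.3939×2.539 = 8.7854 per 1,000.
Millbrook: 0.1143×22.092 + 0.2415×19.288 + 0.2503×9.104 + 0.3939×2.164 = 10.3141 per 1,000.
The crude rates (11.40 vs 8.90) would put Ashford higher, but that reflects its education composition; once standardized to a common education structure, Millbrook has the higher underlying rate.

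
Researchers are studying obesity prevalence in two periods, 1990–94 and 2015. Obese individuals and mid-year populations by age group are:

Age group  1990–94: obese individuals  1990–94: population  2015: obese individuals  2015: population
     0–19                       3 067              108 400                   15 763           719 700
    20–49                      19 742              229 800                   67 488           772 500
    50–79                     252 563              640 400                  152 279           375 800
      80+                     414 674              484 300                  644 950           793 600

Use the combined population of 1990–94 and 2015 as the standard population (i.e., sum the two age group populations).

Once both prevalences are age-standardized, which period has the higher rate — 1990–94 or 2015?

Age-specific rates per 1 000 for 1990–94: 28.293, 85.909, 394.383, 856.234.
For 2015: 21.902, 87.363, 405.213, 812.689.
Combined standard total = 4 124 500; weights = 0.2008, 0.2430, 0.2464, 0.3098.
1990–94: 0.2008×28.293 + 0.2430×85.909 + 0.2464×394.383 + 0.3098×856.234 = 389.0145 per 1 000.
2015: 0.2008×21.902 + 0.2430×87.363 + 0.2464×405.213 + 0.3098×812.689 = 377.2612 per 1 000.

1990–94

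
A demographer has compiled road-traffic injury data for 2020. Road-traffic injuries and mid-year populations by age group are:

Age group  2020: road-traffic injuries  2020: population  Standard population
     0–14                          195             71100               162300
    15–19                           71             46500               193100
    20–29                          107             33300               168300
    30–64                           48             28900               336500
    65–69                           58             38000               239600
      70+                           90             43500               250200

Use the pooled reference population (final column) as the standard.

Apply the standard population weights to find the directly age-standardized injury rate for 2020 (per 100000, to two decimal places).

Age-specific rates per 100000 for 2020: 274.26, 152.69, 321.32, 166.09, 152.63, 206.90.
Standard total = 1350000; weights = 0.1202, 0.1430, 0.1247, 0.2493, 0.1775, 0.1853.
Standardized rate: 0.1202×274.26 + 0.1430×152.69 + 0.1247×321.32 + 0.2493×166.09 + 0.1775×152.63 + 0.1853×206.90 = 201.7040 per 100000.

201.70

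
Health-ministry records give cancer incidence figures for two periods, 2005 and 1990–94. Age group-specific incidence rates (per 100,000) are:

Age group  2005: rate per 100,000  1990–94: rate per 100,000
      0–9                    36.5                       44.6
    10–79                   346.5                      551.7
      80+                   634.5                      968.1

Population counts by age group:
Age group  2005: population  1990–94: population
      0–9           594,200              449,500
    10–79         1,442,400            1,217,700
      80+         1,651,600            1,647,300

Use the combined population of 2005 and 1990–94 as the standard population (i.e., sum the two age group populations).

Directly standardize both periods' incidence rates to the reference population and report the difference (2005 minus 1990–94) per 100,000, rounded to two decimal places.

Combined standard total = 7,002,700; weights = 0.1490, 0.3799, 0.4711.
2005: 0.1490×36.5 + 0.3799×346.5 + 0.4711×634.5 = 435.9707 per 100,000.
1990–94: 0.1490×44.6 + 0.3799×551.7 + 0.4711×968.1 = 672.2823 per 100,000.
Difference = 435.9707 − 672.2823 = -236.3116.

-236.31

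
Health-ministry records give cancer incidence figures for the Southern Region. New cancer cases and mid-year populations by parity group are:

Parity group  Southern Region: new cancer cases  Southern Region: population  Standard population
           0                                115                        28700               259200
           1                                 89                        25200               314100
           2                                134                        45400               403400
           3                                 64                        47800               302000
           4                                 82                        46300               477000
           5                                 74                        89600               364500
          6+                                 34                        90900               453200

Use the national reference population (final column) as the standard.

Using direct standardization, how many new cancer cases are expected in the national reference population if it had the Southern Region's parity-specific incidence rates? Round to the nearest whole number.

5058

Parity-specific rates per 100000 for the Southern Region: 400.70, 353.17, 295.15, 133.89, 177.11, 82.59, 37.40.
Expected new cancer cases = Σ (standard pop × parity-specific rate ÷ 100000)
= 259200×400.70/100000 + 314100×353.17/100000 + 403400×295.15/100000 + 302000×133.89/100000 + 477000×177.11/100000 + 364500×82.59/100000 + 453200×37.40/100000
= 1038.61 + 1109.32 + 1190.65 + 404.35 + 844.79 + 301.04 + 169.51 = 5058.28.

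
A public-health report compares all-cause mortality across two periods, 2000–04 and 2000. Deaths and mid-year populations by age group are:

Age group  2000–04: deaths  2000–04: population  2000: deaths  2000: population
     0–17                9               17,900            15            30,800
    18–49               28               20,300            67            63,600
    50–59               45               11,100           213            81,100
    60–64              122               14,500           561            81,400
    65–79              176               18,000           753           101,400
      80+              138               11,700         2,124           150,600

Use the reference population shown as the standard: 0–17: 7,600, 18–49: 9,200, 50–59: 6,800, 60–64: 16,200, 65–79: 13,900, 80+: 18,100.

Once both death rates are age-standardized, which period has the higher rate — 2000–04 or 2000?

2000–04

Age-specific rates per 1,000 for 2000–04: 0.503, 1.379, 4.054, 8.414, 9.778, 11.795.
For 2000: 0.487, 1.053, 2.626, 6.892, 7.426, 14.104.
Standard total = 71,800; weights = 0.1058, 0.1281, 0.0947, 0.2256, 0.1936, 0.2521.
2000–04: 0.1058×0.503 + 0.1281×1.379 + 0.0947×4.054 + 0.2256×8.414 + 0.1936×9.778 + 0.2521×11.795 = 7.3786 per 1,000.
2000: 0.1058×0.487 + 0.1281×1.053 + 0.0947×2.626 + 0.2256×6.892 + 0.1936×7.426 + 0.2521×14.104 = 6.9833 per 1,000.
The crude rates (5.54 vs 7.34) would put 2000 higher, but that reflects its age composition; once standardized to a common age structure, 2000–04 has the higher underlying rate.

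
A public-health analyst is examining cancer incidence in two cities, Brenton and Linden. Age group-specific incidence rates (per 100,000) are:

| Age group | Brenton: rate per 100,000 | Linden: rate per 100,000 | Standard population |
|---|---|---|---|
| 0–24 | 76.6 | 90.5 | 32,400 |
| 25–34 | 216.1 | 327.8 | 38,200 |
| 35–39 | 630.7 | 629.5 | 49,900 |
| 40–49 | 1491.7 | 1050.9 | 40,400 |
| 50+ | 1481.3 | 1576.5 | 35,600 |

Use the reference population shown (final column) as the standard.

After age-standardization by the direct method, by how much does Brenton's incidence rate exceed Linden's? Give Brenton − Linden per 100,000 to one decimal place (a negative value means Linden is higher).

49.7

Standard total = 196,500; weights = 0.1649, 0.1944, 0.2539, 0.2056, 0.1812.
Brenton: 0.1649×76.6 + 0.1944×216.1 + 0.2539×630.7 + 0.2056×1491.7 + 0.1812×1481.3 = 789.8613 per 100,000.
Linden: 0.1649×90.5 + 0.1944×327.8 + 0.2539×629.5 + 0.2056×1050.9 + 0.1812×1576.5 = 740.1831 per 100,000.
Difference = 789.8613 − 740.1831 = 49.6783.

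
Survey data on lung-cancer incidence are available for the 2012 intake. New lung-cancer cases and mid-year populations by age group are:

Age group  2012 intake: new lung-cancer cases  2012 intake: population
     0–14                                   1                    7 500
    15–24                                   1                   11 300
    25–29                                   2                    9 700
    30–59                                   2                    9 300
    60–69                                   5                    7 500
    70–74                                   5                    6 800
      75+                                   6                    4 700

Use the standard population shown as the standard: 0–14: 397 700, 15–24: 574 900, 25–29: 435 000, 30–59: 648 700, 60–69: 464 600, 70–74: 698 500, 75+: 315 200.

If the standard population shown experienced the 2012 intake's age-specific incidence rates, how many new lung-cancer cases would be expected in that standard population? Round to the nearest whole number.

Age-specific rates per 100 000 for the 2012 intake: 13.33, 8.85, 20.62, 21.51, 66.67, 73.53, 127.66.
Expected new lung-cancer cases = Σ (standard pop × age-specific rate ÷ 100 000)
= 397 700×13.33/100 000 + 574 900×8.85/100 000 + 435 000×20.62/100 000 + 648 700×21.51/100 000 + 464 600×66.67/100 000 + 698 500×73.53/100 000 + 315 200×127.66/100 000
= 53.03 + 50.88 + 89.69 + 139.51 + 309.73 + 513.60 + 402.38 = 1558.82.

1559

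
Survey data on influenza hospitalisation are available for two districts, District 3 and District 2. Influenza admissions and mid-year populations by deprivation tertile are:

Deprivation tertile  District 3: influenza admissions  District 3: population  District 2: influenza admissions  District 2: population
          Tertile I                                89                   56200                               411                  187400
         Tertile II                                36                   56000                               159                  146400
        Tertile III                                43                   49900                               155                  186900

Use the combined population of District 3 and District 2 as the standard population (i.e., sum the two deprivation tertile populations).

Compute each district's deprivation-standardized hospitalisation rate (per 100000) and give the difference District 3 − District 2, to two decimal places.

-33.76

Deprivation-specific rates per 100000 for District 3: 158.36, 64.29, 86.17.
For District 2: 219.32, 108.61, 82.93.
Combined standard total = 682800; weights = 0.3568, 0.2964, 0.3468.
District 3: 0.3568×158.36 + 0.2964×64.29 + 0.3468×86.17 = 105.4398 per 100000.
District 2: 0.3568×219.32 + 0.2964×108.61 + 0.3468×82.93 = 139.2002 per 100000.
Difference = 105.4398 − 139.2002 = -33.7604.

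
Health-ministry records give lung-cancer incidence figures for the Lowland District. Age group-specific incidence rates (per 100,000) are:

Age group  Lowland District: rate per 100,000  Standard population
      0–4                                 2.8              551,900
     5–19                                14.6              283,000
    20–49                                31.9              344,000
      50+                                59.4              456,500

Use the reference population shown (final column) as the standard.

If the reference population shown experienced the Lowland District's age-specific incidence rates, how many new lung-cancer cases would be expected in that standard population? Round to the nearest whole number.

Expected new lung-cancer cases = Σ (standard pop × age-specific rate ÷ 100,000)
= 551,900×2.8/100,000 + 283,000×14.6/100,000 + 344,000×31.9/100,000 + 456,500×59.4/100,000
= 15.45 + 41.32 + 109.74 + 271.16 = 437.67.

438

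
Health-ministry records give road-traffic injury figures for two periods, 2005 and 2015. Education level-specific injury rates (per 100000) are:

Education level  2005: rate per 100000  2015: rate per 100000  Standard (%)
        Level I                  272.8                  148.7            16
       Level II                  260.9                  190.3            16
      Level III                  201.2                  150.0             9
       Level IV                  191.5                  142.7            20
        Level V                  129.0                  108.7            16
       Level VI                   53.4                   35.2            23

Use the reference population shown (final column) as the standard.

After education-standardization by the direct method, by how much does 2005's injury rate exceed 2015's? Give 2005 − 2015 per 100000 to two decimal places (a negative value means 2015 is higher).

Standard weights: 0.16, 0.16, 0.09, 0.20, 0.16, 0.23.
2005: 0.1600×272.8 + 0.1600×260.9 + 0.0900×201.2 + 0.2000×191.5 + 0.1600×129.0 + 0.2300×53.4 = 174.7220 per 100000.
2015: 0.1600×148.7 + 0.1600×190.3 + 0.0900×150.0 + 0.2000×142.7 + 0.1600×108.7 + 0.2300×35.2 = 121.7680 per 100000.
Difference = 174.7220 − 121.7680 = 52.9540.

52.95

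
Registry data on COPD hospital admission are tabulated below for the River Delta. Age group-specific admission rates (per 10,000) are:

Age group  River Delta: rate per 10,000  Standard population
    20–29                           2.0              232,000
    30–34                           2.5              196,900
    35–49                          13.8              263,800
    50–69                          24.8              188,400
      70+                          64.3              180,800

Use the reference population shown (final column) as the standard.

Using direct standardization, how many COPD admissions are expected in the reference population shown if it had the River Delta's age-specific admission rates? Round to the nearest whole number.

2089

Expected COPD admissions = Σ (standard pop × age-specific rate ÷ 10,000)
= 232,000×2.0/10,000 + 196,900×2.5/10,000 + 263,800×13.8/10,000 + 188,400×24.8/10,000 + 180,800×64.3/10,000
= 46.40 + 49.23 + 364.04 + 467.23 + 1162.54 = 2089.45.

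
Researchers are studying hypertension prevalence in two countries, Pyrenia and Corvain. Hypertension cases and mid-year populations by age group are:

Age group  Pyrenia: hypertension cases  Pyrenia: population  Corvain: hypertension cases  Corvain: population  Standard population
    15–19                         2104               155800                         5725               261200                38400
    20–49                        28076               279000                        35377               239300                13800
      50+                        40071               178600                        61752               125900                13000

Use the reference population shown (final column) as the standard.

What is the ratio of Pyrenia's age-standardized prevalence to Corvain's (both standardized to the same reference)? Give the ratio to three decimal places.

Age-specific rates per 1000 for Pyrenia: 13.504, 100.631, 224.362.
For Corvain: 21.918, 147.835, 490.485.
Standard total = 65200; weights = 0.5890, 0.2117, 0.1994.
Pyrenia: 0.5890×13.504 + 0.2117×100.631 + 0.1994×224.362 = 73.9874 per 1000.
Corvain: 0.5890×21.918 + 0.2117×147.835 + 0.1994×490.485 = 141.9951 per 1000.
Ratio = 73.9874 ÷ 141.9951 = 0.52106.

0.521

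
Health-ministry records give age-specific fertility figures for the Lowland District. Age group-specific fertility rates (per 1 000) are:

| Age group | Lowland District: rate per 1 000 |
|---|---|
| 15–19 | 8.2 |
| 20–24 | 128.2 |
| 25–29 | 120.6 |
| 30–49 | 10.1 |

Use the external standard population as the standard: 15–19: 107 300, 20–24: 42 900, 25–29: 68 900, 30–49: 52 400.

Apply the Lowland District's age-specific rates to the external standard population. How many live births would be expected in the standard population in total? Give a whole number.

15218

Expected live births = Σ (standard pop × age-specific rate ÷ 1 000)
= 107 300×8.2/1 000 + 42 900×128.2/1 000 + 68 900×120.6/1 000 + 52 400×10.1/1 000
= 879.86 + 5499.78 + 8309.34 + 529.24 = 15218.22.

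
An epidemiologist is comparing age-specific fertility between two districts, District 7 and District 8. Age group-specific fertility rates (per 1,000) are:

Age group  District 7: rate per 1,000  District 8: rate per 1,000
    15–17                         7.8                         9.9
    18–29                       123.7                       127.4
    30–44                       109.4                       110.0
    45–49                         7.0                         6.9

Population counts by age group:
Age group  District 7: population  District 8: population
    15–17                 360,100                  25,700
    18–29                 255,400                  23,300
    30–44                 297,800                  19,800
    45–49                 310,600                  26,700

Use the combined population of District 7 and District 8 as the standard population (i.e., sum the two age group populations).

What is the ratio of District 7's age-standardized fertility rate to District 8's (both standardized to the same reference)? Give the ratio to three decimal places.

Combined standard total = 1,319,400; weights = 0.2924, 0.2112, 0.2407, 0.2556.
District 7: 0.2924×7.8 + 0.2112×123.7 + 0.2407×109.4 + 0.2556×7.0 = 56.5340 per 1,000.
District 8: 0.2924×9.9 + 0.2112×127.4 + 0.2407×110.0 + 0.2556×6.9 = 58.0485 per 1,000.
Ratio = 56.5340 ÷ 58.0485 = 0.97391.

0.974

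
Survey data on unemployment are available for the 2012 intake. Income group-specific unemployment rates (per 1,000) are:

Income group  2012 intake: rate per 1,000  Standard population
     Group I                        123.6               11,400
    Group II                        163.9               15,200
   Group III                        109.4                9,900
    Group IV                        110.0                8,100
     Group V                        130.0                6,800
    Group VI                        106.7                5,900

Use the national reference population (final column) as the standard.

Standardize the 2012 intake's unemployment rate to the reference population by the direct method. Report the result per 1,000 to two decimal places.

128.93

Standard total = 57,300; weights = 0.1990, 0.2653, 0.1728, 0.1414, 0.1187, 0.1030.
Standardized rate: 0.1990×123.6 + 0.2653×163.9 + 0.1728×109.4 + 0.1414×110.0 + 0.1187×130.0 + 0.1030×106.7 = 128.9339 per 1,000.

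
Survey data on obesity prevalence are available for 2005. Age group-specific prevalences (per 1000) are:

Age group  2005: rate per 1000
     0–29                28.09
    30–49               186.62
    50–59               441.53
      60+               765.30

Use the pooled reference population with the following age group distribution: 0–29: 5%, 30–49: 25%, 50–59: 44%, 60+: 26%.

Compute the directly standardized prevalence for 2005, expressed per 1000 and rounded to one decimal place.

441.3

Standard weights: 0.05, 0.25, 0.44, 0.26.
Standardized rate: 0.0500×28.09 + 0.2500×186.62 + 0.4400×441.53 + 0.2600×765.30 = 441.3107 per 1000.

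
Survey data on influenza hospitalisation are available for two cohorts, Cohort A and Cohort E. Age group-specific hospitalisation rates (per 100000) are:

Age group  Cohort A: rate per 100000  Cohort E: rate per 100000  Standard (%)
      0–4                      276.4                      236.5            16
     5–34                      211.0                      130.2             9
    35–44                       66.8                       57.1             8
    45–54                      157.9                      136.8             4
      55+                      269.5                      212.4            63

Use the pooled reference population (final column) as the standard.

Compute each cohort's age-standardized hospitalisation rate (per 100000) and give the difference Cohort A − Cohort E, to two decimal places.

51.25

Standard weights: 0.16, 0.09, 0.08, 0.04, 0.63.
Cohort A: 0.1600×276.4 + 0.0900×211.0 + 0.0800×66.8 + 0.0400×157.9 + 0.6300×269.5 = 244.6590 per 100000.
Cohort E: 0.1600×236.5 + 0.0900×130.2 + 0.0800×57.1 + 0.0400×136.8 + 0.6300×212.4 = 193.4100 per 100000.
Difference = 244.6590 − 193.4100 = 51.2490.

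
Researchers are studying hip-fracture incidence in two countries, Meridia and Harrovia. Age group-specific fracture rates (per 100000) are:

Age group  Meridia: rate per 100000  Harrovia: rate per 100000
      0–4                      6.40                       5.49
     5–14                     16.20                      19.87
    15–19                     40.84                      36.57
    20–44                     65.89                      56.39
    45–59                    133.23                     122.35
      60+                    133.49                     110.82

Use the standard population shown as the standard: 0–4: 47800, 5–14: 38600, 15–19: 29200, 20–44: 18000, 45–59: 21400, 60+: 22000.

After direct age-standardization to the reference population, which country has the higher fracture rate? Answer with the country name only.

Standard total = 177000; weights = 0.2701, 0.2181, 0.1650, 0.1017, 0.1209, 0.1243.
Meridia: 0.2701×6.40 + 0.2181×16.20 + 0.1650×40.84 + 0.1017×65.89 + 0.1209×133.23 + 0.1243×133.49 = 51.3994 per 100000.
Harrovia: 0.2701×5.49 + 0.2181×19.87 + 0.1650×36.57 + 0.1017×56.39 + 0.1209×122.35 + 0.1243×110.82 = 46.1503 per 100000.

Meridia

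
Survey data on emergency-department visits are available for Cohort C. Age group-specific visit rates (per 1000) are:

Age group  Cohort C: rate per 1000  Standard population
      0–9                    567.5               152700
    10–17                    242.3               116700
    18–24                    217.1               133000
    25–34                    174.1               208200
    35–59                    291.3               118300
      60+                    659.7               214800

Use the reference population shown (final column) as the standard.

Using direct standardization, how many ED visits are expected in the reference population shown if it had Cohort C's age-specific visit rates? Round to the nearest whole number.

356220

Expected ED visits = Σ (standard pop × age-specific rate ÷ 1000)
= 152700×567.5/1000 + 116700×242.3/1000 + 133000×217.1/1000 + 208200×174.1/1000 + 118300×291.3/1000 + 214800×659.7/1000
= 86657.25 + 28276.41 + 28874.30 + 36247.62 + 34460.79 + 141703.56 = 356219.93.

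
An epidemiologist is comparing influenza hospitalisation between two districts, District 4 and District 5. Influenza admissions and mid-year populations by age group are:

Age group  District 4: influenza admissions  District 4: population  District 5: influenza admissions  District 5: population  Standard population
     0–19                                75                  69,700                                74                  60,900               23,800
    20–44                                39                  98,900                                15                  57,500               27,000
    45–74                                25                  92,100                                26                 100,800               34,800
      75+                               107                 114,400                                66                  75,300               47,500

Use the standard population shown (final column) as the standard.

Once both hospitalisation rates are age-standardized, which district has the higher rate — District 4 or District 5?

Age-specific rates per 100,000 for District 4: 107.60, 39.43, 27.14, 93.53.
For District 5: 121.51, 26.09, 25.79, 87.65.
Standard total = 133,100; weights = 0.1788, 0.2029, 0.2615, 0.3569.
District 4: 0.1788×107.60 + 0.2029×39.43 + 0.2615×27.14 + 0.3569×93.53 = 67.7164 per 100,000.
District 5: 0.1788×121.51 + 0.2029×26.09 + 0.2615×25.79 + 0.3569×87.65 = 65.0433 per 100,000.

District 4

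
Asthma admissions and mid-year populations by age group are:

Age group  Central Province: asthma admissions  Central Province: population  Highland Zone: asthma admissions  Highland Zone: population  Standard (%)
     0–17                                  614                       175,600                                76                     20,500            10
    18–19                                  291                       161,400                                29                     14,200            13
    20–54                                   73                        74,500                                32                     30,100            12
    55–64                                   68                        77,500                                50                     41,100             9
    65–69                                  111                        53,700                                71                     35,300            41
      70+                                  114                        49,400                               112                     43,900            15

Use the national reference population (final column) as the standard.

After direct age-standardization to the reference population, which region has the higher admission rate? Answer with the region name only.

Age-specific rates per 10,000 for the Central Province: 34.97, 18.03, 9.80, 8.77, 20.67, 23.08.
For the Highland Zone: 37.07, 20.42, 10.63, 12.17, 20.11, 25.51.
Standard weights: 0.10, 0.13, 0.12, 0.09, 0.41, 0.15.
The Central Province: 0.1000×34.97 + 0.1300×18.03 + 0.1200×9.80 + 0.0900×8.77 + 0.4100×20.67 + 0.1500×23.08 = 19.7424 per 10,000.
The Highland Zone: 0.1000×37.07 + 0.1300×20.42 + 0.1200×10.63 + 0.0900×12.17 + 0.4100×20.11 + 0.1500×25.51 = 20.8062 per 10,000.
The crude rates (21.47 vs 19.99) would put the Central Province higher, but that reflects its age composition; once standardized to a common age structure, the Highland Zone has the higher underlying rate.

Highland Zone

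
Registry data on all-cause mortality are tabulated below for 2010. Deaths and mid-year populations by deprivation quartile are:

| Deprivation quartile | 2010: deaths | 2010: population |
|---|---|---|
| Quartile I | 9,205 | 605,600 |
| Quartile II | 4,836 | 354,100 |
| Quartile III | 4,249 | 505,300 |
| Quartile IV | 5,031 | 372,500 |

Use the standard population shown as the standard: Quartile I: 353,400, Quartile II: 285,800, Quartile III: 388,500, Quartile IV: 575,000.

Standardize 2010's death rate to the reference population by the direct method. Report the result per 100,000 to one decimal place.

1267.1

Deprivation-specific rates per 100,000 for 2010: 1519.98, 1365.72, 840.89, 1350.60.
Standard total = 1,602,700; weights = 0.2205, 0.1783, 0.2424, 0.3588.
Standardized rate: 0.2205×1519.98 + 0.1783×1365.72 + 0.2424×840.89 + 0.3588×1350.60 = 1267.0895 per 100,000.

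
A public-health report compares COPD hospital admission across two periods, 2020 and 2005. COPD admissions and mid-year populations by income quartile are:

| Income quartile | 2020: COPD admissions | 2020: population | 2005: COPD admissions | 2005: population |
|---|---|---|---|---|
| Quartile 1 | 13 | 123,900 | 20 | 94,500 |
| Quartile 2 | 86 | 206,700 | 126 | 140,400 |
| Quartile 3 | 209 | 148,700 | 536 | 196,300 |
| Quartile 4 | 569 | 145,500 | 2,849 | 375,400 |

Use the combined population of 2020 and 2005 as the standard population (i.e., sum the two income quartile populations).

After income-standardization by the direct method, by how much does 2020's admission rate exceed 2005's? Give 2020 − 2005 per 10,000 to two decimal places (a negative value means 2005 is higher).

-17.91

Income-specific rates per 10,000 for 2020: 1.05, 4.16, 14.06, 39.11.
For 2005: 2.12, 8.97, 27.31, 75.89.
Combined standard total = 1,431,400; weights = 0.1526, 0.2425, 0.2410, 0.3639.
2020: 0.1526×1.05 + 0.2425×4.16 + 0.2410×14.06 + 0.3639×39.11 = 18.7878 per 10,000.
2005: 0.1526×2.12 + 0.2425×8.97 + 0.2410×27.31 + 0.3639×75.89 = 36.6982 per 10,000.
Difference = 18.7878 − 36.6982 = -17.9104.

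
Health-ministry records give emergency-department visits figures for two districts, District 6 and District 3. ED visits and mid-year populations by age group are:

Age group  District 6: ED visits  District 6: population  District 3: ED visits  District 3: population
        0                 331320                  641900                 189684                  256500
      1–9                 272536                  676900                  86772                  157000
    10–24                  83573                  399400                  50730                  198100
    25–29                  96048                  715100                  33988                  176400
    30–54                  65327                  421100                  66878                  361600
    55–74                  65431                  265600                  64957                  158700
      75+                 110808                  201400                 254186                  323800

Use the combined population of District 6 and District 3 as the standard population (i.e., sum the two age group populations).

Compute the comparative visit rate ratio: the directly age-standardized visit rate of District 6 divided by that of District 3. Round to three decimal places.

Age-specific rates per 1000 for District 6: 516.155, 402.624, 209.246, 134.314, 155.134, 246.352, 550.189.
For District 3: 739.509, 552.688, 256.083, 192.676, 184.950, 409.307, 785.009.
Combined standard total = 4953500; weights = 0.1814, 0.1683, 0.1206, 0.1800, 0.1580, 0.0857, 0.1060.
District 6: 0.1814×516.155 + 0.1683×402.624 + 0.1206×209.246 + 0.1800×134.314 + 0.1580×155.134 + 0.0857×246.352 + 0.1060×550.189 = 314.7546 per 1000.
District 3: 0.1814×739.509 + 0.1683×552.688 + 0.1206×256.083 + 0.1800×192.676 + 0.1580×184.950 + 0.0857×409.307 + 0.1060×785.009 = 440.2457 per 1000.
Ratio = 314.7546 ÷ 440.2457 = 0.71495.

0.715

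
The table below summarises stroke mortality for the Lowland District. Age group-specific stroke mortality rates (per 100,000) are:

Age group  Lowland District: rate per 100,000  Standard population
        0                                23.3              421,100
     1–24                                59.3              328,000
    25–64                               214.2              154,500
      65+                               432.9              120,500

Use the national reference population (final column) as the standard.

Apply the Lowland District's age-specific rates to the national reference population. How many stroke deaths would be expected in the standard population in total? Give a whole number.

Expected stroke deaths = Σ (standard pop × age-specific rate ÷ 100,000)
= 421,100×23.3/100,000 + 328,000×59.3/100,000 + 154,500×214.2/100,000 + 120,500×432.9/100,000
= 98.12 + 194.50 + 330.94 + 521.64 = 1145.20.

1145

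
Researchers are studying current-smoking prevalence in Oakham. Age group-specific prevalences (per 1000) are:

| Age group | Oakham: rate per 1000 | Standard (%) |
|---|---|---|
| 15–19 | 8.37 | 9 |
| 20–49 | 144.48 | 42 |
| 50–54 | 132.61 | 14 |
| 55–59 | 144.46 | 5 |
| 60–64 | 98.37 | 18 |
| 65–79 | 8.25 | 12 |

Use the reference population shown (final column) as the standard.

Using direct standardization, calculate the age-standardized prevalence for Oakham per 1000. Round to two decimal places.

Standard weights: 0.09, 0.42, 0.14, 0.05, 0.18, 0.12.
Standardized rate: 0.0900×8.37 + 0.4200×144.48 + 0.1400×132.61 + 0.0500×144.46 + 0.1800×98.37 + 0.1200×8.25 = 105.9199 per 1000.

105.92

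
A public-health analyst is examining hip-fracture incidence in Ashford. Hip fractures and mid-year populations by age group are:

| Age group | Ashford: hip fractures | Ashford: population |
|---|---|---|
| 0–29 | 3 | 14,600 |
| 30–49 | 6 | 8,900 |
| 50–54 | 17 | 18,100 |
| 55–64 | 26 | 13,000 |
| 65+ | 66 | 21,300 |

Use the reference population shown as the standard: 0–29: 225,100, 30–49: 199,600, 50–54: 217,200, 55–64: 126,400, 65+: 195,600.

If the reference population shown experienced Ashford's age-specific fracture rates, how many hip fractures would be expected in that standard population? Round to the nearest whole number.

1244

Age-specific rates per 100,000 for Ashford: 20.55, 67.42, 93.92, 200.00, 309.86.
Expected hip fractures = Σ (standard pop × age-specific rate ÷ 100,000)
= 225,100×20.55/100,000 + 199,600×67.42/100,000 + 217,200×93.92/100,000 + 126,400×200.00/100,000 + 195,600×309.86/100,000
= 46.25 + 134.56 + 204.00 + 252.80 + 606.08 = 1243.70.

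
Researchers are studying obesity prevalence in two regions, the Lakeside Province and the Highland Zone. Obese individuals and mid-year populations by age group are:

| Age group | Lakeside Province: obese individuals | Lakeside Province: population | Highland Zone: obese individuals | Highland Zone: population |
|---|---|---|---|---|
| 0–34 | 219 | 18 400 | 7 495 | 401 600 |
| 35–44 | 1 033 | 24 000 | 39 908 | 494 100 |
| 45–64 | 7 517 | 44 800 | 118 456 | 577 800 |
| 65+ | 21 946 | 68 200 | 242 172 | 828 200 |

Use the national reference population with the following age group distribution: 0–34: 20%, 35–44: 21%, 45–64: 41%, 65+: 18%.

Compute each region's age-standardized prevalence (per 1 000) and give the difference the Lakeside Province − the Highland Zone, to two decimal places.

-19.25

Age-specific rates per 1 000 for the Lakeside Province: 11.902, 43.042, 167.790, 321.789.
For the Highland Zone: 18.663, 80.769, 205.012, 292.408.
Standard weights: 0.20, 0.21, 0.41, 0.18.
The Lakeside Province: 0.2000×11.902 + 0.2100×43.042 + 0.4100×167.790 + 0.1800×321.789 = 138.1352 per 1 000.
The Highland Zone: 0.2000×18.663 + 0.2100×80.769 + 0.4100×205.012 + 0.1800×292.408 = 157.3824 per 1 000.
Difference = 138.1352 − 157.3824 = -19.2473.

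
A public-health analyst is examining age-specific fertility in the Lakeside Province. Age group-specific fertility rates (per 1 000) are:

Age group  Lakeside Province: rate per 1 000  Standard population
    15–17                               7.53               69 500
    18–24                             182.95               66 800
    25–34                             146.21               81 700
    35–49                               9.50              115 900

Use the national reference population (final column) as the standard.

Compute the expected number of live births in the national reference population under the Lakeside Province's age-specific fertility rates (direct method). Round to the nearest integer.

25791

Expected live births = Σ (standard pop × age-specific rate ÷ 1 000)
= 69 500×7.53/1 000 + 66 800×182.95/1 000 + 81 700×146.21/1 000 + 115 900×9.50/1 000
= 523.34 + 12221.06 + 11945.36 + 1101.05 = 25790.80.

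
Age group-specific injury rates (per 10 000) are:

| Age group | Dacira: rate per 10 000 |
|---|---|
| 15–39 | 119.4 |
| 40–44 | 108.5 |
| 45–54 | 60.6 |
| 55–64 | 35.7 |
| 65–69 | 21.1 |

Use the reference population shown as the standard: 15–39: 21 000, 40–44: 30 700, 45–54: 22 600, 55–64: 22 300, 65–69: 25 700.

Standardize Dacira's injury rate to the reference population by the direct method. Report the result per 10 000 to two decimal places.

Standard total = 122 300; weights = 0.1717, 0.2510, 0.1848, 0.1823, 0.2101.
Standardized rate: 0.1717×119.4 + 0.2510×108.5 + 0.1848×60.6 + 0.1823×35.7 + 0.2101×21.1 = 69.8797 per 10 000.

69.88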